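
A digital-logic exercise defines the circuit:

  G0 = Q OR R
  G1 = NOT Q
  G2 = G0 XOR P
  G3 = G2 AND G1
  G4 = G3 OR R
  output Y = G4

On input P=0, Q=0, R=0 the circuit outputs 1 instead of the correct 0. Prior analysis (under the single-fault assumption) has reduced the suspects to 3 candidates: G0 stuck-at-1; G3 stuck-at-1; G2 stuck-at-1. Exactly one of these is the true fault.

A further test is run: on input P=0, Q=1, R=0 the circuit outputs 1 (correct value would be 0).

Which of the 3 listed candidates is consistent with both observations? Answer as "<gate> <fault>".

Evaluate each candidate on input P=0, Q=1, R=0:
  G0 stuck-at-1: G0=1 [stuck-at-1], G1=0, G2=1, G3=0, G4=0 → 0 — eliminated
  G3 stuck-at-1: G0=1, G1=0, G2=1, G3=1 [stuck-at-1], G4=1 → 1 — matches
  G2 stuck-at-1: G0=1, G1=0, G2=1 [stuck-at-1], G3=0, G4=0 → 0 — eliminated
Only G3 stuck-at-1 reproduces the observed 1.

G3 stuck-at-1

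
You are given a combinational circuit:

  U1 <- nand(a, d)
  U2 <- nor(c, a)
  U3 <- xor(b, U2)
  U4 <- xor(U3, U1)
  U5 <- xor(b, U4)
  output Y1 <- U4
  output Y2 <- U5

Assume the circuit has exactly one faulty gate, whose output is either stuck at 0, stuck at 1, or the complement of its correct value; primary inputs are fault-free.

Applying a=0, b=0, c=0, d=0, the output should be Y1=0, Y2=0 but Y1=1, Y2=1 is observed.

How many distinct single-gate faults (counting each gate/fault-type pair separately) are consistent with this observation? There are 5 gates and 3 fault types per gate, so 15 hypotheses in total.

Fault-free: U1=1, U2=1, U3=1, U4=0, U5=0 → Y1=0, Y2=0. Observed Y1=1, Y2=1.
  U1: stuck-at-0, inverted output ✓; others ✗
  U2: stuck-at-0, inverted output ✓; others ✗
  U3: stuck-at-0, inverted output ✓; others ✗
  U4: stuck-at-1, inverted output ✓; others ✗
  U5: none of the 3 fault types match ✗
Consistent faults: {U1 stuck-at-0, U1 inverted output, U2 stuck-at-0, U2 inverted output, U3 stuck-at-0, U3 inverted output, U4 stuck-at-1, U4 inverted output} — 8 in all.

8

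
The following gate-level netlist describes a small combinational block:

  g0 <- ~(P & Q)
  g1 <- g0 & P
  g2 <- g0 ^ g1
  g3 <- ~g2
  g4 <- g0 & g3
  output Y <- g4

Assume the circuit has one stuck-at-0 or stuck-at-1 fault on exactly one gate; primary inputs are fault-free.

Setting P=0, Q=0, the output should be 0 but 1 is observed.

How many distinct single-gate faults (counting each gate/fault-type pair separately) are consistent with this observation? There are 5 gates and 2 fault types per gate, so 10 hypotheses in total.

4

Fault-free: g0=1, g1=0, g2=1, g3=0, g4=0 → 0. Observed 1.
  g0 stuck-at-0: output 0 ✗
  g0 stuck-at-1: output 0 ✗
  g1 stuck-at-0: output 0 ✗
  g1 stuck-at-1: output 1 ✓
  g2 stuck-at-0: output 1 ✓
  g2 stuck-at-1: output 0 ✗
  g3 stuck-at-0: output 0 ✗
  g3 stuck-at-1: output 1 ✓
  g4 stuck-at-0: output 0 ✗
  g4 stuck-at-1: output 1 ✓
Consistent faults: {g1 stuck-at-1, g2 stuck-at-0, g3 stuck-at-1, g4 stuck-at-1} — 4 in all.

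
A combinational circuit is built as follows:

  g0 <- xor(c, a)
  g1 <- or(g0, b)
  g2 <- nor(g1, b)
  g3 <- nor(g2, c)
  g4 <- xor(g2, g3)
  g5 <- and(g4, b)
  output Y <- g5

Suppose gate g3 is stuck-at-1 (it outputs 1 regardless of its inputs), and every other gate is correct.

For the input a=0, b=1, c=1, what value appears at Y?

1

Propagate with g3 forced: g0=1, g1=1, g2=0, g3=1 [stuck-at-1], g4=1, g5=1.
So Y = 1. (Without the fault it would be 0.)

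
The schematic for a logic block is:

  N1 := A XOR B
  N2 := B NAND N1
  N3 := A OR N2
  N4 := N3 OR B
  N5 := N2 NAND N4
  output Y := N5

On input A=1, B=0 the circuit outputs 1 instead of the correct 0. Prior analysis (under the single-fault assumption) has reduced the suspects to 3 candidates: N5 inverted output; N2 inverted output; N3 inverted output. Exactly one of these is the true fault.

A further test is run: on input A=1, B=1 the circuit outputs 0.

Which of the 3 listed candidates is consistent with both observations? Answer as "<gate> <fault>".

Evaluate each candidate on input A=1, B=1:
  N5 inverted output: N1=0, N2=1, N3=1, N4=1, N5=1 [inverted output] → 1 — eliminated
  N2 inverted output: N1=0, N2=0 [inverted output], N3=1, N4=1, N5=1 → 1 — eliminated
  N3 inverted output: N1=0, N2=1, N3=0 [inverted output], N4=1, N5=0 → 0 — matches
Only N3 inverted output reproduces the observed 0.

N3 inverted output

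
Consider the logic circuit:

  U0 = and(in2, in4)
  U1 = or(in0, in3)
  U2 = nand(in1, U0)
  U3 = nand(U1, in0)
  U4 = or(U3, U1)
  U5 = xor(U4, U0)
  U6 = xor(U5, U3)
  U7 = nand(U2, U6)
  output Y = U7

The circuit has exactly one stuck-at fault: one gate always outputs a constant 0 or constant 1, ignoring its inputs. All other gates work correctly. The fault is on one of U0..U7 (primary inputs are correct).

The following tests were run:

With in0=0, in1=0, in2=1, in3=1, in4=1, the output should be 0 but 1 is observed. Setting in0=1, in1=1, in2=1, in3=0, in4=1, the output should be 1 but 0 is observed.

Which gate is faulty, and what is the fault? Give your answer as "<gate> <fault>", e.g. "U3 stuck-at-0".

U0 stuck-at-0

Fault-free values for test 1 (in0=0, in1=0, in2=1, in3=1, in4=1): U0=1, U1=1, U2=1, U3=1, U4=1, U5=0, U6=1, U7=0, giving Y=0. Observed 1.
Test 1: faults giving observed 1 are {U0 stuck-at-0, U2 stuck-at-0, U3 stuck-at-0, U4 stuck-at-0, U5 stuck-at-1, U6 stuck-at-0, U7 stuck-at-1}.
Test 2 (in0=1, in1=1, in2=1, in3=0, in4=1): fault-free U0=1, U1=1, U2=0, U3=0, U4=1, U5=0, U6=0, U7=1 → 1; observed 0. Eliminates U2 stuck-at-0, U3 stuck-at-0, U4 stuck-at-0, U5 stuck-at-1, U6 stuck-at-0, U7 stuck-at-1.
Only U0 stuck-at-0 is consistent with every test.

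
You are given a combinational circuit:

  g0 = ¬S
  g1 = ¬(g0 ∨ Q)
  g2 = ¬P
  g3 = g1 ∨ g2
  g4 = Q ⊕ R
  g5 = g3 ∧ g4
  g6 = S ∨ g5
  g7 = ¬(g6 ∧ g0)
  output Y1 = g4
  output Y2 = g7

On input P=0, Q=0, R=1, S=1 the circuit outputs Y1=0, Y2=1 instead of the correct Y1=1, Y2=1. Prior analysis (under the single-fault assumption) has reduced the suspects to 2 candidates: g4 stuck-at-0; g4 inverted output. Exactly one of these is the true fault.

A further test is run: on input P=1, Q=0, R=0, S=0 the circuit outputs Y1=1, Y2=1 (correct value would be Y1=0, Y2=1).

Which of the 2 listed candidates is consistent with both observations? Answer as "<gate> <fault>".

g4 inverted output

Evaluate each candidate on input P=1, Q=0, R=0, S=0:
  g4 stuck-at-0: g0=1, g1=0, g2=0, g3=0, g4=0 [stuck-at-0], g5=0, g6=0, g7=1 → Y1=0, Y2=1 — eliminated
  g4 inverted output: g0=1, g1=0, g2=0, g3=0, g4=1 [inverted output], g5=0, g6=0, g7=1 → Y1=1, Y2=1 — matches
Only g4 inverted output reproduces the observed Y1=1, Y2=1.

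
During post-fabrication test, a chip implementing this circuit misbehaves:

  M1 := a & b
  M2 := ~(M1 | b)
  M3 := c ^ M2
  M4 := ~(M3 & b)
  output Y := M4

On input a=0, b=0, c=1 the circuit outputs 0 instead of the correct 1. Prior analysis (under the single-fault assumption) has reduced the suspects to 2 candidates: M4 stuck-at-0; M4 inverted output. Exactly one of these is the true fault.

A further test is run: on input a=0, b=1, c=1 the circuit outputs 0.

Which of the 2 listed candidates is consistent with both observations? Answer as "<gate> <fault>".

Evaluate each candidate on input a=0, b=1, c=1:
  M4 stuck-at-0: M1=0, M2=0, M3=1, M4=0 [stuck-at-0] → 0 — matches
  M4 inverted output: M1=0, M2=0, M3=1, M4=1 [inverted output] → 1 — eliminated
Only M4 stuck-at-0 reproduces the observed 0.

M4 stuck-at-0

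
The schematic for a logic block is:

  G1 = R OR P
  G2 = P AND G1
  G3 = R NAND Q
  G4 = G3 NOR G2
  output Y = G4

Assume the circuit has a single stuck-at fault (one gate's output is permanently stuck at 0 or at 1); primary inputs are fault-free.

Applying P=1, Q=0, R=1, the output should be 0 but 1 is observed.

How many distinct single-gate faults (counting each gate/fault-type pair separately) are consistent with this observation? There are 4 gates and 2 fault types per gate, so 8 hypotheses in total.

1

Fault-free: G1=1, G2=1, G3=1, G4=0 → 0. Observed 1.
  G1 stuck-at-0: output 0 ✗
  G1 stuck-at-1: output 0 ✗
  G2 stuck-at-0: output 0 ✗
  G2 stuck-at-1: output 0 ✗
  G3 stuck-at-0: output 0 ✗
  G3 stuck-at-1: output 0 ✗
  G4 stuck-at-0: output 0 ✗
  G4 stuck-at-1: output 1 ✓
Consistent faults: {G4 stuck-at-1} — 1 in all.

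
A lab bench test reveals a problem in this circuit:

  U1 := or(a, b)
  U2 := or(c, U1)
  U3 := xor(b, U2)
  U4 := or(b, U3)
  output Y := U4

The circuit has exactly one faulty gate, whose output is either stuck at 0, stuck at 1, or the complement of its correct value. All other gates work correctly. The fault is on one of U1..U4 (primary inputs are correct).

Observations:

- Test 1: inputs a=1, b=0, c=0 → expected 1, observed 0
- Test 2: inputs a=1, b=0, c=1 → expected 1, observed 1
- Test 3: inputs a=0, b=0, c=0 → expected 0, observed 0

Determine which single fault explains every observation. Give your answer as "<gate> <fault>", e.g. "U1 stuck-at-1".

Fault-free values for test 1 (a=1, b=0, c=0): U1=1, U2=1, U3=1, U4=1, giving Y=1. Observed 0.
Test 1: faults giving observed 0 are {U1 stuck-at-0, U1 inverted output, U2 stuck-at-0, U2 inverted output, U3 stuck-at-0, U3 inverted output, U4 stuck-at-0, U4 inverted output}.
Test 2 (a=1, b=0, c=1): fault-free U1=1, U2=1, U3=1, U4=1 → 1; observed 1. Eliminates U2 stuck-at-0, U2 inverted output, U3 stuck-at-0, U3 inverted output, U4 stuck-at-0, U4 inverted output.
Test 3 (a=0, b=0, c=0): fault-free U1=0, U2=0, U3=0, U4=0 → 0; observed 0. Eliminates U1 inverted output.
Only U1 stuck-at-0 is consistent with every test.

U1 stuck-at-0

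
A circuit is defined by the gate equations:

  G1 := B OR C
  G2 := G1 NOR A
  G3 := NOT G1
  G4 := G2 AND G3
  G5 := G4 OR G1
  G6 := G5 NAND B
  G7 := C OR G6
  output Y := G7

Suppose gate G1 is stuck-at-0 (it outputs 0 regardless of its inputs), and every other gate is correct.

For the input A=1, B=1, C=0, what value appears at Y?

Propagate with G1 forced: G1=0 [stuck-at-0], G2=0, G3=1, G4=0, G5=0, G6=1, G7=1.
So Y = 1. (Without the fault it would be 0.)

1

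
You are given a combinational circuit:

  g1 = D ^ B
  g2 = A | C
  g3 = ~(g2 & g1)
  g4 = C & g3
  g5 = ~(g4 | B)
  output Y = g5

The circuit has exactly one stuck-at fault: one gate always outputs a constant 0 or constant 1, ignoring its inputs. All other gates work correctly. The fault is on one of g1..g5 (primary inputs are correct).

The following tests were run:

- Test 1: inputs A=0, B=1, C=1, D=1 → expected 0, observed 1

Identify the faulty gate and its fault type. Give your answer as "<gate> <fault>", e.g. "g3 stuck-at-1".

Fault-free values for test 1 (A=0, B=1, C=1, D=1): g1=0, g2=1, g3=1, g4=1, g5=0, giving Y=0. Observed 1.
Test 1: faults giving observed 1 are {g5 stuck-at-1}.
Only g5 stuck-at-1 is consistent with every test.

g5 stuck-at-1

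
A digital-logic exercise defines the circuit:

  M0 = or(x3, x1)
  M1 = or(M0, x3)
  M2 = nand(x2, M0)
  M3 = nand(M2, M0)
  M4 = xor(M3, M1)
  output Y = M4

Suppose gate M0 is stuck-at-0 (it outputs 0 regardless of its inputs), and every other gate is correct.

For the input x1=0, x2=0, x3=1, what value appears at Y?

0

Propagate with M0 forced: M0=0 [stuck-at-0], M1=1, M2=1, M3=1, M4=0.
So Y = 0. (Without the fault it would be 1.)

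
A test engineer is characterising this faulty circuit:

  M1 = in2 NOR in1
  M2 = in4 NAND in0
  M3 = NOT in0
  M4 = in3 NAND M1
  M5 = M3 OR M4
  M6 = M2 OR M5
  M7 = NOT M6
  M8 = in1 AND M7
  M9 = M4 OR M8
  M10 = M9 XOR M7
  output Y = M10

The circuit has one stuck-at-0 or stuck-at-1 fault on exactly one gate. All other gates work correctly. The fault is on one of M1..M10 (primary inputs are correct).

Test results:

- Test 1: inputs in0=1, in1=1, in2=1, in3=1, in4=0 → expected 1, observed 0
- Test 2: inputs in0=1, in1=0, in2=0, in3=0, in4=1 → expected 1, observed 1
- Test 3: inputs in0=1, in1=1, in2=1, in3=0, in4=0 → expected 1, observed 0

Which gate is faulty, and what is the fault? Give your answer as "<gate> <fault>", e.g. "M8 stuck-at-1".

Fault-free values for test 1 (in0=1, in1=1, in2=1, in3=1, in4=0): M1=0, M2=1, M3=0, M4=1, M5=1, M6=1, M7=0, M8=0, M9=1, M10=1, giving Y=1. Observed 0.
Test 1: faults giving observed 0 are {M1 stuck-at-1, M4 stuck-at-0, M6 stuck-at-0, M7 stuck-at-1, M9 stuck-at-0, M10 stuck-at-0}.
Test 2 (in0=1, in1=0, in2=0, in3=0, in4=1): fault-free M1=1, M2=0, M3=0, M4=1, M5=1, M6=1, M7=0, M8=0, M9=1, M10=1 → 1; observed 1. Eliminates M6 stuck-at-0, M7 stuck-at-1, M9 stuck-at-0, M10 stuck-at-0.
Test 3 (in0=1, in1=1, in2=1, in3=0, in4=0): fault-free M1=0, M2=1, M3=0, M4=1, M5=1, M6=1, M7=0, M8=0, M9=1, M10=1 → 1; observed 0. Eliminates M1 stuck-at-1.
Only M4 stuck-at-0 is consistent with every test.

M4 stuck-at-0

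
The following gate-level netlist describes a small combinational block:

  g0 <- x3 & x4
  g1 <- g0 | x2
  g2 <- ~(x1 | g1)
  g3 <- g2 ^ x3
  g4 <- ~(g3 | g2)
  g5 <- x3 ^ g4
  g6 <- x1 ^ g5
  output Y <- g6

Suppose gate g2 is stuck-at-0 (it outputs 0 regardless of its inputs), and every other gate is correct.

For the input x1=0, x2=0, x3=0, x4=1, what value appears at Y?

Propagate with g2 forced: g0=0, g1=0, g2=0 [stuck-at-0], g3=0, g4=1, g5=1, g6=1.
So Y = 1. (Without the fault it would be 0.)

1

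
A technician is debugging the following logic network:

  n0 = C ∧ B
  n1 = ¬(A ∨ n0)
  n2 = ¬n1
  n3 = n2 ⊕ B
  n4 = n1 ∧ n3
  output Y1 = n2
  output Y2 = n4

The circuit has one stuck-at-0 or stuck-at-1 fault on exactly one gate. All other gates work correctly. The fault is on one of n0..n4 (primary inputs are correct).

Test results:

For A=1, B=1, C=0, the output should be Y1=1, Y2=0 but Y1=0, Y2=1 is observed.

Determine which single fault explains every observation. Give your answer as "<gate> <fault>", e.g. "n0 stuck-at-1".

n1 stuck-at-1

Fault-free values for test 1 (A=1, B=1, C=0): n0=0, n1=0, n2=1, n3=0, n4=0, giving Y1=1, Y2=0. Observed Y1=0, Y2=1.
Test 1: faults giving observed Y1=0, Y2=1 are {n1 stuck-at-1}.
Only n1 stuck-at-1 is consistent with every test.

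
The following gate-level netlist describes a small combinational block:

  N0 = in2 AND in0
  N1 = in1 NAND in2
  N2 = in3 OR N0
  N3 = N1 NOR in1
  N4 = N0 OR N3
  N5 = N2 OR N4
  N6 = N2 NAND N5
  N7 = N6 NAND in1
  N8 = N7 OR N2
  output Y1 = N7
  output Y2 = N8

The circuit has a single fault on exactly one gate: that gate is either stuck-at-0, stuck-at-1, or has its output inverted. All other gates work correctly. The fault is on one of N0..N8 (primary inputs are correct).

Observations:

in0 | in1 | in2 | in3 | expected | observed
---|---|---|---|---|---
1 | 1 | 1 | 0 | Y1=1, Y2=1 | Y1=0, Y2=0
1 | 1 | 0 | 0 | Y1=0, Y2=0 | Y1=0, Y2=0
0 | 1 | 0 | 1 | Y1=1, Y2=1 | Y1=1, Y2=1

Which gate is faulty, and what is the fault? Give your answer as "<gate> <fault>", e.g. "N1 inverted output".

Fault-free values for test 1 (in0=1, in1=1, in2=1, in3=0): N0=1, N1=0, N2=1, N3=0, N4=1, N5=1, N6=0, N7=1, N8=1, giving Y1=1, Y2=1. Observed Y1=0, Y2=0.
Test 1: faults giving observed Y1=0, Y2=0 are {N0 stuck-at-0, N0 inverted output, N2 stuck-at-0, N2 inverted output}.
Test 2 (in0=1, in1=1, in2=0, in3=0): fault-free N0=0, N1=1, N2=0, N3=0, N4=0, N5=0, N6=1, N7=0, N8=0 → Y1=0, Y2=0; observed Y1=0, Y2=0. Eliminates N0 inverted output, N2 inverted output.
Test 3 (in0=0, in1=1, in2=0, in3=1): fault-free N0=0, N1=1, N2=1, N3=0, N4=0, N5=1, N6=0, N7=1, N8=1 → Y1=1, Y2=1; observed Y1=1, Y2=1. Eliminates N2 stuck-at-0.
Only N0 stuck-at-0 is consistent with every test.

N0 stuck-at-0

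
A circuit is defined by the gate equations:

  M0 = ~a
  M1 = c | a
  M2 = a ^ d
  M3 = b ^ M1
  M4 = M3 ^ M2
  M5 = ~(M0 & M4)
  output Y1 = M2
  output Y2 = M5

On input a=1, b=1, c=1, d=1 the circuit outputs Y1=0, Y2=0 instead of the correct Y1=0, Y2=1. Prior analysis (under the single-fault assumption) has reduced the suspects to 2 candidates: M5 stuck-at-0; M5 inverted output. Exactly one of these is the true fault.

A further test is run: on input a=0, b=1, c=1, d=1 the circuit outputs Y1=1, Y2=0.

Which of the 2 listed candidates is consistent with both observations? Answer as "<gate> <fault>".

M5 stuck-at-0

Evaluate each candidate on input a=0, b=1, c=1, d=1:
  M5 stuck-at-0: M0=1, M1=1, M2=1, M3=0, M4=1, M5=0 [stuck-at-0] → Y1=1, Y2=0 — matches
  M5 inverted output: M0=1, M1=1, M2=1, M3=0, M4=1, M5=1 [inverted output] → Y1=1, Y2=1 — eliminated
Only M5 stuck-at-0 reproduces the observed Y1=1, Y2=0.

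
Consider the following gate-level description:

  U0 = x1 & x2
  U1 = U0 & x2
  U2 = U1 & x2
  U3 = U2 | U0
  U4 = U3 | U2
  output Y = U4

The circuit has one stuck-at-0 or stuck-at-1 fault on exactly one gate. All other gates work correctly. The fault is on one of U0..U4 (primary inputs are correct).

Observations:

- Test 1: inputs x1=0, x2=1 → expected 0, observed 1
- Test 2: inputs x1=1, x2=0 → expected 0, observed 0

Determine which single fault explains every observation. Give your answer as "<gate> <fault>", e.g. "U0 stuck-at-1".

U1 stuck-at-1

Fault-free values for test 1 (x1=0, x2=1): U0=0, U1=0, U2=0, U3=0, U4=0, giving Y=0. Observed 1.
Test 1: faults giving observed 1 are {U0 stuck-at-1, U1 stuck-at-1, U2 stuck-at-1, U3 stuck-at-1, U4 stuck-at-1}.
Test 2 (x1=1, x2=0): fault-free U0=0, U1=0, U2=0, U3=0, U4=0 → 0; observed 0. Eliminates U0 stuck-at-1, U2 stuck-at-1, U3 stuck-at-1, U4 stuck-at-1.
Only U1 stuck-at-1 is consistent with every test.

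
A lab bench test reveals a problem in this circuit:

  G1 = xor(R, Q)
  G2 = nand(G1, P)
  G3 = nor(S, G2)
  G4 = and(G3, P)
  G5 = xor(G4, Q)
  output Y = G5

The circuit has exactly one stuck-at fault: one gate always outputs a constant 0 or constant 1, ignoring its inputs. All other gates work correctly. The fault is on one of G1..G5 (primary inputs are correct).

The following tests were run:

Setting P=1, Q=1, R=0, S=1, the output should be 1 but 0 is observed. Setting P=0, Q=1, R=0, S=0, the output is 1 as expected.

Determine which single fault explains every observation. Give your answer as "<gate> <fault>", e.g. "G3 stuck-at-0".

G3 stuck-at-1

Fault-free values for test 1 (P=1, Q=1, R=0, S=1): G1=1, G2=0, G3=0, G4=0, G5=1, giving Y=1. Observed 0.
Test 1: faults giving observed 0 are {G3 stuck-at-1, G4 stuck-at-1, G5 stuck-at-0}.
Test 2 (P=0, Q=1, R=0, S=0): fault-free G1=1, G2=1, G3=0, G4=0, G5=1 → 1; observed 1. Eliminates G4 stuck-at-1, G5 stuck-at-0.
Only G3 stuck-at-1 is consistent with every test.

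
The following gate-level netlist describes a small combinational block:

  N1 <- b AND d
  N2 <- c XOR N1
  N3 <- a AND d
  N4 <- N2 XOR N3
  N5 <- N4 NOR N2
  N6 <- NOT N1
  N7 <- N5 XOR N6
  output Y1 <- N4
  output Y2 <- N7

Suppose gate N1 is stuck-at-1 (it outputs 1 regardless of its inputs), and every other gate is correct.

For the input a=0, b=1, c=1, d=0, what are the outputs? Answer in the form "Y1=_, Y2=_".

Propagate with N1 forced: N1=1 [stuck-at-1], N2=0, N3=0, N4=0, N5=1, N6=0, N7=1.
So the outputs are Y1=0, Y2=1. (Without the fault they would be Y1=1, Y2=1.)

Y1=0, Y2=1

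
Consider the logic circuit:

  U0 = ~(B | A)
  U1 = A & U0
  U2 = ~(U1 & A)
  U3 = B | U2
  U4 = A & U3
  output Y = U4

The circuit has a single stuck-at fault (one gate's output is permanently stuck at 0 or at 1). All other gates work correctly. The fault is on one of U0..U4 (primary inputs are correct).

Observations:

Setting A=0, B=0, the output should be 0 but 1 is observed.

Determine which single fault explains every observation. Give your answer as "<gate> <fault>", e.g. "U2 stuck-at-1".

U4 stuck-at-1

Fault-free values for test 1 (A=0, B=0): U0=1, U1=0, U2=1, U3=1, U4=0, giving Y=0. Observed 1.
Test 1: faults giving observed 1 are {U4 stuck-at-1}.
Only U4 stuck-at-1 is consistent with every test.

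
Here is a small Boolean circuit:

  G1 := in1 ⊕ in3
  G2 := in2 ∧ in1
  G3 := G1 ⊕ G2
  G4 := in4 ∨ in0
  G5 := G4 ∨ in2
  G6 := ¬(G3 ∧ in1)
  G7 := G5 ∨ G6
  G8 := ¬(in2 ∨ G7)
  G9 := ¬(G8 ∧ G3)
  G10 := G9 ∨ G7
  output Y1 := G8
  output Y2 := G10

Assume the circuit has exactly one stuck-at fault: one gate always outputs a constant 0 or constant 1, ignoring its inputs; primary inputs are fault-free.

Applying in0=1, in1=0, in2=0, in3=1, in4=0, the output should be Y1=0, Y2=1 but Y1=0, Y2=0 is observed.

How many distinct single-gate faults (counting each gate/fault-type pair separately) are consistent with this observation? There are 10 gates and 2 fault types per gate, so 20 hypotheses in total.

Fault-free: G1=1, G2=0, G3=1, G4=1, G5=1, G6=1, G7=1, G8=0, G9=1, G10=1 → Y1=0, Y2=1. Observed Y1=0, Y2=0.
  G1: none of the 2 fault types match ✗
  G2: none of the 2 fault types match ✗
  G3: none of the 2 fault types match ✗
  G4: none of the 2 fault types match ✗
  G5: none of the 2 fault types match ✗
  G6: none of the 2 fault types match ✗
  G7: none of the 2 fault types match ✗
  G8: none of the 2 fault types match ✗
  G9: none of the 2 fault types match ✗
  G10: stuck-at-0 ✓; others ✗
Consistent faults: {G10 stuck-at-0} — 1 in all.

1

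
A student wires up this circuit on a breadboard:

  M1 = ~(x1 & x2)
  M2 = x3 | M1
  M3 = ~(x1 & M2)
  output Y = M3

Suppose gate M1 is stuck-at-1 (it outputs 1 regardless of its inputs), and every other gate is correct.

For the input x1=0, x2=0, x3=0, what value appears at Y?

Propagate with M1 forced: M1=1 [stuck-at-1], M2=1, M3=1.
So Y = 1. (Same as the fault-free value — the fault is masked on this input.)

1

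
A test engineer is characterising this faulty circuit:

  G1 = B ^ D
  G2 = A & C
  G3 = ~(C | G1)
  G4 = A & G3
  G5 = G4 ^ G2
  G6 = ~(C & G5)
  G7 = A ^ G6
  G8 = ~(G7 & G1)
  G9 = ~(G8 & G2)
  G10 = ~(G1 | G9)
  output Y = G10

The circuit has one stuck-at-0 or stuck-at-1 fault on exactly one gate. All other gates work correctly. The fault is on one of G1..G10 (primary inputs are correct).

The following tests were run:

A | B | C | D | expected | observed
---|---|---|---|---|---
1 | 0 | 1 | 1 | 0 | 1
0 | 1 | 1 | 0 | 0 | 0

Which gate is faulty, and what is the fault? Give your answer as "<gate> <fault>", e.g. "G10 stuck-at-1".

G1 stuck-at-0

Fault-free values for test 1 (A=1, B=0, C=1, D=1): G1=1, G2=1, G3=0, G4=0, G5=1, G6=0, G7=1, G8=0, G9=1, G10=0, giving Y=0. Observed 1.
Test 1: faults giving observed 1 are {G1 stuck-at-0, G10 stuck-at-1}.
Test 2 (A=0, B=1, C=1, D=0): fault-free G1=1, G2=0, G3=0, G4=0, G5=0, G6=1, G7=1, G8=0, G9=1, G10=0 → 0; observed 0. Eliminates G10 stuck-at-1.
Only G1 stuck-at-0 is consistent with every test.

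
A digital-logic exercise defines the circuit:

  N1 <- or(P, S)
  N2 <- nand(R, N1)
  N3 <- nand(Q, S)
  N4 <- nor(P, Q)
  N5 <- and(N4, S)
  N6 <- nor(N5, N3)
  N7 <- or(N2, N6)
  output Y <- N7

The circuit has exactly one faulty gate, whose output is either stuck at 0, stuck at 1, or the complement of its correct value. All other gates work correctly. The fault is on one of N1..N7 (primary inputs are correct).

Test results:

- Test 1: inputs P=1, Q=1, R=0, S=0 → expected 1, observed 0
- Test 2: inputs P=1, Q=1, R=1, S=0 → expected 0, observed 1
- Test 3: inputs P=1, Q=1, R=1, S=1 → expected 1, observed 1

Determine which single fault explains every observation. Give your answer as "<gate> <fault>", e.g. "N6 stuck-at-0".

Fault-free values for test 1 (P=1, Q=1, R=0, S=0): N1=1, N2=1, N3=1, N4=0, N5=0, N6=0, N7=1, giving Y=1. Observed 0.
Test 1: faults giving observed 0 are {N2 stuck-at-0, N2 inverted output, N7 stuck-at-0, N7 inverted output}.
Test 2 (P=1, Q=1, R=1, S=0): fault-free N1=1, N2=0, N3=1, N4=0, N5=0, N6=0, N7=0 → 0; observed 1. Eliminates N2 stuck-at-0, N7 stuck-at-0.
Test 3 (P=1, Q=1, R=1, S=1): fault-free N1=1, N2=0, N3=0, N4=0, N5=0, N6=1, N7=1 → 1; observed 1. Eliminates N7 inverted output.
Only N2 inverted output is consistent with every test.

N2 inverted output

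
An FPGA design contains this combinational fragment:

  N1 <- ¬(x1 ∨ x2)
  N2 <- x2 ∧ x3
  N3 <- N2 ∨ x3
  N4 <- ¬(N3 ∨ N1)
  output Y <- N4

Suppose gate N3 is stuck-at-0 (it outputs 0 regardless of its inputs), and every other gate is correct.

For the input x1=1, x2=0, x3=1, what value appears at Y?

1

Propagate with N3 forced: N1=0, N2=0, N3=0 [stuck-at-0], N4=1.
So Y = 1. (Without the fault it would be 0.)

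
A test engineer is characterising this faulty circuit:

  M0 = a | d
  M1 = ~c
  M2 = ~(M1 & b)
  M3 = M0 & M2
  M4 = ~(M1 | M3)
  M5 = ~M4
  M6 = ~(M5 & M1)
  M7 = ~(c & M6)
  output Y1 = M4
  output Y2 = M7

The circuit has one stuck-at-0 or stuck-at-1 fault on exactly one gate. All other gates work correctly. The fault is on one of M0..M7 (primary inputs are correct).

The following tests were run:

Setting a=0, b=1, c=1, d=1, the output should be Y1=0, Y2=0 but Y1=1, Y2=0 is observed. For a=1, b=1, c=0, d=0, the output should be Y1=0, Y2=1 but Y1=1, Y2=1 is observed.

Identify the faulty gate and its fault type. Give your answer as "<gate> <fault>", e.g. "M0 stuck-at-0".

M4 stuck-at-1

Fault-free values for test 1 (a=0, b=1, c=1, d=1): M0=1, M1=0, M2=1, M3=1, M4=0, M5=1, M6=1, M7=0, giving Y1=0, Y2=0. Observed Y1=1, Y2=0.
Test 1: faults giving observed Y1=1, Y2=0 are {M0 stuck-at-0, M2 stuck-at-0, M3 stuck-at-0, M4 stuck-at-1}.
Test 2 (a=1, b=1, c=0, d=0): fault-free M0=1, M1=1, M2=0, M3=0, M4=0, M5=1, M6=0, M7=1 → Y1=0, Y2=1; observed Y1=1, Y2=1. Eliminates M0 stuck-at-0, M2 stuck-at-0, M3 stuck-at-0.
Only M4 stuck-at-1 is consistent with every test.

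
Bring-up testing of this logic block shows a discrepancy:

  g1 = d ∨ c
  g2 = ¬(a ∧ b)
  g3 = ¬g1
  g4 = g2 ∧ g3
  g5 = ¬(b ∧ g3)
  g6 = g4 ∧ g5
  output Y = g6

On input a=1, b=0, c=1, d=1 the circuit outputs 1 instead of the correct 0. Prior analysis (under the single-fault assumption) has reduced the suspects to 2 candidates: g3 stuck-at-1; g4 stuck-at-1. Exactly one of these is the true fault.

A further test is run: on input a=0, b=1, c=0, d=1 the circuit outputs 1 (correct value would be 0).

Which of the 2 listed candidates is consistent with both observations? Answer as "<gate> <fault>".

Evaluate each candidate on input a=0, b=1, c=0, d=1:
  g3 stuck-at-1: g1=1, g2=1, g3=1 [stuck-at-1], g4=1, g5=0, g6=0 → 0 — eliminated
  g4 stuck-at-1: g1=1, g2=1, g3=0, g4=1 [stuck-at-1], g5=1, g6=1 → 1 — matches
Only g4 stuck-at-1 reproduces the observed 1.

g4 stuck-at-1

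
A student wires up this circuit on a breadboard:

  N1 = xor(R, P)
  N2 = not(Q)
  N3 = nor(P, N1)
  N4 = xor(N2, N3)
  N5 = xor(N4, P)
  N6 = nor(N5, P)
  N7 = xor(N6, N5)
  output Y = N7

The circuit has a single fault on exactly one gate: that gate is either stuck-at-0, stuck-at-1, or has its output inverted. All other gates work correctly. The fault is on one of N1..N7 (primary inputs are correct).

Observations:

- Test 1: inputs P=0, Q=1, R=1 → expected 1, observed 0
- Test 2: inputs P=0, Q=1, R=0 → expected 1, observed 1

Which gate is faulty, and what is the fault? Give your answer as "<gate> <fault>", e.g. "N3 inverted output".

N6 stuck-at-0

Fault-free values for test 1 (P=0, Q=1, R=1): N1=1, N2=0, N3=0, N4=0, N5=0, N6=1, N7=1, giving Y=1. Observed 0.
Test 1: faults giving observed 0 are {N6 stuck-at-0, N6 inverted output, N7 stuck-at-0, N7 inverted output}.
Test 2 (P=0, Q=1, R=0): fault-free N1=0, N2=0, N3=1, N4=1, N5=1, N6=0, N7=1 → 1; observed 1. Eliminates N6 inverted output, N7 stuck-at-0, N7 inverted output.
Only N6 stuck-at-0 is consistent with every test.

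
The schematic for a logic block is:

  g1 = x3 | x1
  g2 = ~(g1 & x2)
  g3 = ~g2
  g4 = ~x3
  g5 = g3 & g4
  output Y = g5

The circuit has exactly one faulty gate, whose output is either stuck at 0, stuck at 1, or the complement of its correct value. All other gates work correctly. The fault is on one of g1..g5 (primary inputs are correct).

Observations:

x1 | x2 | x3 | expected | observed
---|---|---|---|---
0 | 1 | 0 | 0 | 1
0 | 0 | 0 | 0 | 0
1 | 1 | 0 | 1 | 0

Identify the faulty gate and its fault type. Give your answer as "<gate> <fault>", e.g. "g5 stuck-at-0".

g1 inverted output

Fault-free values for test 1 (x1=0, x2=1, x3=0): g1=0, g2=1, g3=0, g4=1, g5=0, giving Y=0. Observed 1.
Test 1: faults giving observed 1 are {g1 stuck-at-1, g1 inverted output, g2 stuck-at-0, g2 inverted output, g3 stuck-at-1, g3 inverted output, g5 stuck-at-1, g5 inverted output}.
Test 2 (x1=0, x2=0, x3=0): fault-free g1=0, g2=1, g3=0, g4=1, g5=0 → 0; observed 0. Eliminates g2 stuck-at-0, g2 inverted output, g3 stuck-at-1, g3 inverted output, g5 stuck-at-1, g5 inverted output.
Test 3 (x1=1, x2=1, x3=0): fault-free g1=1, g2=0, g3=1, g4=1, g5=1 → 1; observed 0. Eliminates g1 stuck-at-1.
Only g1 inverted output is consistent with every test.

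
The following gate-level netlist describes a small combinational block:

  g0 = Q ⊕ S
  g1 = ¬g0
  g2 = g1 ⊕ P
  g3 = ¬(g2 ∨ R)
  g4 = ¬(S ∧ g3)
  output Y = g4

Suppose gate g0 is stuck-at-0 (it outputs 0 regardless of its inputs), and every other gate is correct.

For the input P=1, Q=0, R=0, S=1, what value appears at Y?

Propagate with g0 forced: g0=0 [stuck-at-0], g1=1, g2=0, g3=1, g4=0.
So Y = 0. (Without the fault it would be 1.)

0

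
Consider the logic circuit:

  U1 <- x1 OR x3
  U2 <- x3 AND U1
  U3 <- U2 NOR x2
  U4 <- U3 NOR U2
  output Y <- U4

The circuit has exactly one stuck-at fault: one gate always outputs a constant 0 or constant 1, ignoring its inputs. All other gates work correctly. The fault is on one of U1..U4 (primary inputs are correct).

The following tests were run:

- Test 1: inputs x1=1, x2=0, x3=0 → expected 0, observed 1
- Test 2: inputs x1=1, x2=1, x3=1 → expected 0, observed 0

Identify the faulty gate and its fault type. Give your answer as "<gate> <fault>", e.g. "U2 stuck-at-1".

Fault-free values for test 1 (x1=1, x2=0, x3=0): U1=1, U2=0, U3=1, U4=0, giving Y=0. Observed 1.
Test 1: faults giving observed 1 are {U3 stuck-at-0, U4 stuck-at-1}.
Test 2 (x1=1, x2=1, x3=1): fault-free U1=1, U2=1, U3=0, U4=0 → 0; observed 0. Eliminates U4 stuck-at-1.
Only U3 stuck-at-0 is consistent with every test.

U3 stuck-at-0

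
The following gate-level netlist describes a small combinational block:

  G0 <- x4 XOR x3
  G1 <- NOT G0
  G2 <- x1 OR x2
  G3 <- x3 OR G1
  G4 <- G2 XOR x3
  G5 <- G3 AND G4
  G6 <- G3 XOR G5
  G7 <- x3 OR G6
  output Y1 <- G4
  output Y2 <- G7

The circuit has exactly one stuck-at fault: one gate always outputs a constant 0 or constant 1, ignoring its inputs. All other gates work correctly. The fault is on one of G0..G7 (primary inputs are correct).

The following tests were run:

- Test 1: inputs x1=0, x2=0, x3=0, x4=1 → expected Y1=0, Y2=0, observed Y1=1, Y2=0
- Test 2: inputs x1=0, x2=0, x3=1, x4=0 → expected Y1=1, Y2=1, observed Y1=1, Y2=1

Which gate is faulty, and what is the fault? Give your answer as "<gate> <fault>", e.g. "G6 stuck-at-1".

Fault-free values for test 1 (x1=0, x2=0, x3=0, x4=1): G0=1, G1=0, G2=0, G3=0, G4=0, G5=0, G6=0, G7=0, giving Y1=0, Y2=0. Observed Y1=1, Y2=0.
Test 1: faults giving observed Y1=1, Y2=0 are {G2 stuck-at-1, G4 stuck-at-1}.
Test 2 (x1=0, x2=0, x3=1, x4=0): fault-free G0=1, G1=0, G2=0, G3=1, G4=1, G5=1, G6=0, G7=1 → Y1=1, Y2=1; observed Y1=1, Y2=1. Eliminates G2 stuck-at-1.
Only G4 stuck-at-1 is consistent with every test.

G4 stuck-at-1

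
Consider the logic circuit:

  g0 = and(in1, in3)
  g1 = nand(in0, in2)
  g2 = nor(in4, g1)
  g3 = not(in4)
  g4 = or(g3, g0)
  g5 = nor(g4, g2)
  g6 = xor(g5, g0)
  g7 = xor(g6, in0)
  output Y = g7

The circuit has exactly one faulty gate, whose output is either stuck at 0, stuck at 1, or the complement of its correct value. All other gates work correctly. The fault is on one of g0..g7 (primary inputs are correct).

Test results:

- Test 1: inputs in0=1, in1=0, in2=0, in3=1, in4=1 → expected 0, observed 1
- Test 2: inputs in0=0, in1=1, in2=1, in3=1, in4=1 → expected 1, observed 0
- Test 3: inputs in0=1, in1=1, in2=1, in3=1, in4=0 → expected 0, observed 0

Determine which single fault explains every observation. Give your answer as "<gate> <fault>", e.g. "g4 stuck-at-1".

Fault-free values for test 1 (in0=1, in1=0, in2=0, in3=1, in4=1): g0=0, g1=1, g2=0, g3=0, g4=0, g5=1, g6=1, g7=0, giving Y=0. Observed 1.
Test 1: faults giving observed 1 are {g2 stuck-at-1, g2 inverted output, g3 stuck-at-1, g3 inverted output, g4 stuck-at-1, g4 inverted output, g5 stuck-at-0, g5 inverted output, g6 stuck-at-0, g6 inverted output, g7 stuck-at-1, g7 inverted output}.
Test 2 (in0=0, in1=1, in2=1, in3=1, in4=1): fault-free g0=1, g1=1, g2=0, g3=0, g4=1, g5=0, g6=1, g7=1 → 1; observed 0. Eliminates g2 stuck-at-1, g2 inverted output, g3 stuck-at-1, g3 inverted output, g4 stuck-at-1, g5 stuck-at-0, g7 stuck-at-1.
Test 3 (in0=1, in1=1, in2=1, in3=1, in4=0): fault-free g0=1, g1=0, g2=1, g3=1, g4=1, g5=0, g6=1, g7=0 → 0; observed 0. Eliminates g5 inverted output, g6 stuck-at-0, g6 inverted output, g7 inverted output.
Only g4 inverted output is consistent with every test.

g4 inverted output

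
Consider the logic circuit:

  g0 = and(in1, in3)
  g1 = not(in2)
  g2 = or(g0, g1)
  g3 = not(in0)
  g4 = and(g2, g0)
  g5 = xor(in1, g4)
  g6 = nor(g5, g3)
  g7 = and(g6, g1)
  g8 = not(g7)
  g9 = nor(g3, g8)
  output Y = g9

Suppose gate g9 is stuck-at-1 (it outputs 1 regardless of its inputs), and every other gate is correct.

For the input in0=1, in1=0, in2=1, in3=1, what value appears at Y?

1

Propagate with g9 forced: g0=0, g1=0, g2=0, g3=0, g4=0, g5=0, g6=1, g7=0, g8=1, g9=1 [stuck-at-1].
So Y = 1. (Without the fault it would be 0.)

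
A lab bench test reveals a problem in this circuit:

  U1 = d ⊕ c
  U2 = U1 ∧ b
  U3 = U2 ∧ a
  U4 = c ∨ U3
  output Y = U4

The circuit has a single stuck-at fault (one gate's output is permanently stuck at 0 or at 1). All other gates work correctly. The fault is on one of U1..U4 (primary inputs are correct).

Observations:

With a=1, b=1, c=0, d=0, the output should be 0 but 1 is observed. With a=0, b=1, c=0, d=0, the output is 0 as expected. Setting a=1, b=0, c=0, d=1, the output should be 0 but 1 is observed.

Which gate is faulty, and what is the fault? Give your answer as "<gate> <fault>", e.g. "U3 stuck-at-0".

Fault-free values for test 1 (a=1, b=1, c=0, d=0): U1=0, U2=0, U3=0, U4=0, giving Y=0. Observed 1.
Test 1: faults giving observed 1 are {U1 stuck-at-1, U2 stuck-at-1, U3 stuck-at-1, U4 stuck-at-1}.
Test 2 (a=0, b=1, c=0, d=0): fault-free U1=0, U2=0, U3=0, U4=0 → 0; observed 0. Eliminates U3 stuck-at-1, U4 stuck-at-1.
Test 3 (a=1, b=0, c=0, d=1): fault-free U1=1, U2=0, U3=0, U4=0 → 0; observed 1. Eliminates U1 stuck-at-1.
Only U2 stuck-at-1 is consistent with every test.

U2 stuck-at-1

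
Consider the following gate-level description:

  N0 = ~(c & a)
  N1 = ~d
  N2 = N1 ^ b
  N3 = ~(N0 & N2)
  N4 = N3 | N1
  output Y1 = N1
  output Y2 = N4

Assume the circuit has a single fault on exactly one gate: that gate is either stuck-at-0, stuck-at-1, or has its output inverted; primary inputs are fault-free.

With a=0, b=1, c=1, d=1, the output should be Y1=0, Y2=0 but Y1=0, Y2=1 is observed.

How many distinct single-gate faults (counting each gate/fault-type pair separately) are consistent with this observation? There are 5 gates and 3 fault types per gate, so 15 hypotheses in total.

8

Fault-free: N0=1, N1=0, N2=1, N3=0, N4=0 → Y1=0, Y2=0. Observed Y1=0, Y2=1.
  N0: stuck-at-0, inverted output ✓; others ✗
  N1: none of the 3 fault types match ✗
  N2: stuck-at-0, inverted output ✓; others ✗
  N3: stuck-at-1, inverted output ✓; others ✗
  N4: stuck-at-1, inverted output ✓; others ✗
Consistent faults: {N0 stuck-at-0, N0 inverted output, N2 stuck-at-0, N2 inverted output, N3 stuck-at-1, N3 inverted output, N4 stuck-at-1, N4 inverted output} — 8 in all.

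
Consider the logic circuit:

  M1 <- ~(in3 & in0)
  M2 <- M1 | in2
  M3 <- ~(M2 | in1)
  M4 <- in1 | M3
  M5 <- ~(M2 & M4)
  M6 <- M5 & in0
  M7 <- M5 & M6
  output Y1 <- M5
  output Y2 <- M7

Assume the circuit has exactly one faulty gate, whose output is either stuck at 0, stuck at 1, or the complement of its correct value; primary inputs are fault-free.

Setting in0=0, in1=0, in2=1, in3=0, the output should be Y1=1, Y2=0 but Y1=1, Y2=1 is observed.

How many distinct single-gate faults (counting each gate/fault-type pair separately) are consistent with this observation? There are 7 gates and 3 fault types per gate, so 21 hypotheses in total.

Fault-free: M1=1, M2=1, M3=0, M4=0, M5=1, M6=0, M7=0 → Y1=1, Y2=0. Observed Y1=1, Y2=1.
  M1: none of the 3 fault types match ✗
  M2: none of the 3 fault types match ✗
  M3: none of the 3 fault types match ✗
  M4: none of the 3 fault types match ✗
  M5: none of the 3 fault types match ✗
  M6: stuck-at-1, inverted output ✓; others ✗
  M7: stuck-at-1, inverted output ✓; others ✗
Consistent faults: {M6 stuck-at-1, M6 inverted output, M7 stuck-at-1, M7 inverted output} — 4 in all.

4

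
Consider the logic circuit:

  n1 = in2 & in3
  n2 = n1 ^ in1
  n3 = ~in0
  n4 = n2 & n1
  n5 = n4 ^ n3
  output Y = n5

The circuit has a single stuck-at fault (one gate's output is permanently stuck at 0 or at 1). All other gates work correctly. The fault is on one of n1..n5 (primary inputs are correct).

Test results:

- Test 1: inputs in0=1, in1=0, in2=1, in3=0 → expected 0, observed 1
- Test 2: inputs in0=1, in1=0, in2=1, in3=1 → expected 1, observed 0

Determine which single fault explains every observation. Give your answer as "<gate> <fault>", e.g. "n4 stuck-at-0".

n3 stuck-at-1

Fault-free values for test 1 (in0=1, in1=0, in2=1, in3=0): n1=0, n2=0, n3=0, n4=0, n5=0, giving Y=0. Observed 1.
Test 1: faults giving observed 1 are {n1 stuck-at-1, n3 stuck-at-1, n4 stuck-at-1, n5 stuck-at-1}.
Test 2 (in0=1, in1=0, in2=1, in3=1): fault-free n1=1, n2=1, n3=0, n4=1, n5=1 → 1; observed 0. Eliminates n1 stuck-at-1, n4 stuck-at-1, n5 stuck-at-1.
Only n3 stuck-at-1 is consistent with every test.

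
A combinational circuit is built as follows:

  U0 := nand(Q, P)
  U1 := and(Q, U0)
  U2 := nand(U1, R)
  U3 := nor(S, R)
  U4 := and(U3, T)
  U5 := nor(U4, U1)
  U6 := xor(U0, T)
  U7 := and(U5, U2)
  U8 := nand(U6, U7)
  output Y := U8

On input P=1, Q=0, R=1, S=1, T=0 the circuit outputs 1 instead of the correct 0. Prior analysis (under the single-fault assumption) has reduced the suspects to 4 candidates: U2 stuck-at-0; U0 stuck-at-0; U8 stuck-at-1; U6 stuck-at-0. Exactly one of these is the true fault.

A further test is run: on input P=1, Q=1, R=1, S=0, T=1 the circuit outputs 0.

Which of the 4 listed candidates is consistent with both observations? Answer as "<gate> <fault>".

U0 stuck-at-0

Evaluate each candidate on input P=1, Q=1, R=1, S=0, T=1:
  U2 stuck-at-0: U0=0, U1=0, U2=0 [stuck-at-0], U3=0, U4=0, U5=1, U6=1, U7=0, U8=1 → 1 — eliminated
  U0 stuck-at-0: U0=0 [stuck-at-0], U1=0, U2=1, U3=0, U4=0, U5=1, U6=1, U7=1, U8=0 → 0 — matches
  U8 stuck-at-1: U0=0, U1=0, U2=1, U3=0, U4=0, U5=1, U6=1, U7=1, U8=1 [stuck-at-1] → 1 — eliminated
  U6 stuck-at-0: U0=0, U1=0, U2=1, U3=0, U4=0, U5=1, U6=0 [stuck-at-0], U7=1, U8=1 → 1 — eliminated
Only U0 stuck-at-0 reproduces the observed 0.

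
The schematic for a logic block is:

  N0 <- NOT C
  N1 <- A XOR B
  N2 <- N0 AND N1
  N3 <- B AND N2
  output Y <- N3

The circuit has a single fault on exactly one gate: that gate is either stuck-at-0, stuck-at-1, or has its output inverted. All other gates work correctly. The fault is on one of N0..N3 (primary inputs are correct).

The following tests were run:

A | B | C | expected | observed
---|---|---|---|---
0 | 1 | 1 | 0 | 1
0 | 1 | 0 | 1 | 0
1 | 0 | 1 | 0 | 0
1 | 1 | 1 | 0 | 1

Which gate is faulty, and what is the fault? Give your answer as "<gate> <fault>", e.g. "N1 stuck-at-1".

N2 inverted output

Fault-free values for test 1 (A=0, B=1, C=1): N0=0, N1=1, N2=0, N3=0, giving Y=0. Observed 1.
Test 1: faults giving observed 1 are {N0 stuck-at-1, N0 inverted output, N2 stuck-at-1, N2 inverted output, N3 stuck-at-1, N3 inverted output}.
Test 2 (A=0, B=1, C=0): fault-free N0=1, N1=1, N2=1, N3=1 → 1; observed 0. Eliminates N0 stuck-at-1, N2 stuck-at-1, N3 stuck-at-1.
Test 3 (A=1, B=0, C=1): fault-free N0=0, N1=1, N2=0, N3=0 → 0; observed 0. Eliminates N3 inverted output.
Test 4 (A=1, B=1, C=1): fault-free N0=0, N1=0, N2=0, N3=0 → 0; observed 1. Eliminates N0 inverted output.
Only N2 inverted output is consistent with every test.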